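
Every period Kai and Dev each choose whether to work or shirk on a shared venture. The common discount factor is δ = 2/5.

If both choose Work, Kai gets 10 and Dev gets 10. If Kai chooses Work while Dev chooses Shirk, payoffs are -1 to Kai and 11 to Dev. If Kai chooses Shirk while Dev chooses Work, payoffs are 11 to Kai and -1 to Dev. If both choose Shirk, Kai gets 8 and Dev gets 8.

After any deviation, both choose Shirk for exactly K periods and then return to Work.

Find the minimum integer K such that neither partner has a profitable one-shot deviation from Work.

2

Need Σ_{k=1}^{K} δ^k ≥ (11−10)/(10−8) = 0.5000 at δ = 2/5.
At K = 1 the sum is 0.4000 < 0.5000; at K = 2 it is 0.5600 ≥ 0.5000.
So the minimum punishment length is K = 2.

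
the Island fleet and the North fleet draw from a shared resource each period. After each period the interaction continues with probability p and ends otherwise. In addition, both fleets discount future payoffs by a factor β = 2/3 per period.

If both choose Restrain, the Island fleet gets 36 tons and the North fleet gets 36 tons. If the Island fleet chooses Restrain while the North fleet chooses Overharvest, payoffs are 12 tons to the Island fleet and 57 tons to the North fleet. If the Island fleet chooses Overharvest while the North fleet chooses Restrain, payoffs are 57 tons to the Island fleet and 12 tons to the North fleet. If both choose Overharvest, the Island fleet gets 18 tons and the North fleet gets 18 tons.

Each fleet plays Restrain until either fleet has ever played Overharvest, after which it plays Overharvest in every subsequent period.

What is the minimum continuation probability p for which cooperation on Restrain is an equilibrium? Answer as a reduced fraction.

21/26

With continuation probability p and discount β, the effective per-period discount factor is βp.
Grim-trigger IC: βp ≥ (57−36)/(57−18) = 7/13.
So p ≥ (7/13)/(2/3) = 21/26.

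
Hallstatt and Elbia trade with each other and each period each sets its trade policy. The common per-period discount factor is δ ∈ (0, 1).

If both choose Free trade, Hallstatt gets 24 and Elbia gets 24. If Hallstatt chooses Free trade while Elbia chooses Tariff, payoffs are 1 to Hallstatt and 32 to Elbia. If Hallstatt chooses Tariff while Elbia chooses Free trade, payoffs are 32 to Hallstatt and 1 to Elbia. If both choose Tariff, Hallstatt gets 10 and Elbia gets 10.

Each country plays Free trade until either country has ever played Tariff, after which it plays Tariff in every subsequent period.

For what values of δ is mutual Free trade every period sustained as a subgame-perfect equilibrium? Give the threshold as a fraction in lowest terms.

Under grim trigger the critical discount factor is (T−C)/(T−P) with T = 32, C = 24, P = 10.
δ* = (32−24)/(32−10) = 8/22 = 4/11.

4/11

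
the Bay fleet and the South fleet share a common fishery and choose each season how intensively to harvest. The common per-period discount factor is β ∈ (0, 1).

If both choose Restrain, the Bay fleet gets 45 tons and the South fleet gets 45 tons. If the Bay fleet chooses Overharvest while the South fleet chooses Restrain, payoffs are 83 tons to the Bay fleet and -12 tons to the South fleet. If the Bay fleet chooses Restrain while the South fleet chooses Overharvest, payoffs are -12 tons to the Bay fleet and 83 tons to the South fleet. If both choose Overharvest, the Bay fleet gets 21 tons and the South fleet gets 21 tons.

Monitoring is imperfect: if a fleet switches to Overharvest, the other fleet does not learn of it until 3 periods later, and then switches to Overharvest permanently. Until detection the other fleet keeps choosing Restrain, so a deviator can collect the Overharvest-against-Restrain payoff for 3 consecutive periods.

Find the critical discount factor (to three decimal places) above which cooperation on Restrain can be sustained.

Deviating for the 3 undetected periods gains 83−45 = 38 per period over cooperation, then loses 45−21 = 24 per period forever once punishment starts.
Gain: 38(1 + β + … + β^2); loss: 24·β^3/(1−β).
No profitable deviation ⇔ 38(1−β^3) ≤ 24·β^3, i.e. β^3 ≥ 38/(38+24) = 19/31.
Hence β ≥ (19/31)^(1/3) ≈ 0.849.

0.849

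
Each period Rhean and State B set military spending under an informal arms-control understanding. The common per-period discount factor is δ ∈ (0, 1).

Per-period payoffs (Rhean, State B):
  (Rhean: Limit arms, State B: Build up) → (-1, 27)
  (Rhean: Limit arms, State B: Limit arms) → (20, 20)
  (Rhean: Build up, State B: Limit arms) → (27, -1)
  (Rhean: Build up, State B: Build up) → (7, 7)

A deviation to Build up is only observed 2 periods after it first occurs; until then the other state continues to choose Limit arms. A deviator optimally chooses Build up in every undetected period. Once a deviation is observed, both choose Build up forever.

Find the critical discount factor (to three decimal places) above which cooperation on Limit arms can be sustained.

0.592

The best deviation is to choose Build up for all 2 undetected periods, earning 27 each, then 7 forever once detected.
Deviation value: 27(1−δ^2)/(1−δ) + 7δ^2/(1−δ); cooperation value: 20/(1−δ).
IC: 20 ≥ 27(1−δ^2) + 7δ^2 = 27 − 20δ^2.
So δ^2 ≥ 7/20, giving δ ≥ (7/20)^(1/2) ≈ 0.592.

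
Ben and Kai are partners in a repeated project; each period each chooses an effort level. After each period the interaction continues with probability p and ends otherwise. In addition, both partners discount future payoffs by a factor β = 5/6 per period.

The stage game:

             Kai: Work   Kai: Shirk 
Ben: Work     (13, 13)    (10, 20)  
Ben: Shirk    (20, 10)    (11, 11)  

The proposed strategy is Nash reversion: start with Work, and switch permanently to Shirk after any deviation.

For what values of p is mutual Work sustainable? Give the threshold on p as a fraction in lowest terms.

14/15

Expected continuation weight on next period's payoff is β·p = 5/6·p, which plays the role of the discount factor.
Cooperation requires 5/6·p ≥ (20−13)/(20−11) = 7/9, hence p ≥ 14/15.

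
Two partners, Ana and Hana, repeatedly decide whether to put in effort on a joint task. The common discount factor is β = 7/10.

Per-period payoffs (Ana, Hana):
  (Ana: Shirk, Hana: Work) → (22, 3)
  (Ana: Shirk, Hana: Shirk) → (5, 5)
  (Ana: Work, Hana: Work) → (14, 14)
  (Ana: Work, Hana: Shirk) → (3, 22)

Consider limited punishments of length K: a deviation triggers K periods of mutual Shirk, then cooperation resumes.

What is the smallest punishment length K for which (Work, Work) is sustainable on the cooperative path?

IC: β(1−β^K)/(1−β) ≥ (22−14)/(14−5) = 8/9.
With β = 7/10: need 1 − β^K ≥ 8/9·(1−7/10)/(7/10), i.e. β^K ≤ 0.6190.
Since (7/10)^1 = 0.7000 and (7/10)^2 = 0.4900, the smallest such K is 2.

2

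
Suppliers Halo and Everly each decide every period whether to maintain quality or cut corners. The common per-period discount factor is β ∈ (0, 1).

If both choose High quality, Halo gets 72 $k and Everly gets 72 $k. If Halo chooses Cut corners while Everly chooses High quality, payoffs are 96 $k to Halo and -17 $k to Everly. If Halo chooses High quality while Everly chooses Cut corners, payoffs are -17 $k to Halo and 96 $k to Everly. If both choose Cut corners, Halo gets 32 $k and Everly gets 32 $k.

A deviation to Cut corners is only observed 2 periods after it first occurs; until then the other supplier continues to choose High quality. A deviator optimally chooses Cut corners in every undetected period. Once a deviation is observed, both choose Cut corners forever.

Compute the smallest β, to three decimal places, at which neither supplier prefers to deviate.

0.612

A deviator earns 96 for 2 periods, then 32 forever; cooperating earns 72 forever. Multiplying the IC by (1−β):
72 ≥ 96(1−β^2) + 32β^2, so 64·β^2 ≥ 24 and β^2 ≥ 3/8.
β ≥ (3/8)^(1/2) ≈ 0.612.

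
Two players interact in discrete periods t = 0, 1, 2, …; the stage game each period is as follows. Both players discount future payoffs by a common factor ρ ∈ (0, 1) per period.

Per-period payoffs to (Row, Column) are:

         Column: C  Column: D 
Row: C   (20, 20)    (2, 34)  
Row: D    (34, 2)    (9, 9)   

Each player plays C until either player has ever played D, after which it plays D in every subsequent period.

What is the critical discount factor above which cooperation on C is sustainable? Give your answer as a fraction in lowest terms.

Under grim trigger the critical discount factor is (T−C)/(T−P) with T = 34, C = 20, P = 9.
ρ* = (34−20)/(34−9) = 14/25.

14/25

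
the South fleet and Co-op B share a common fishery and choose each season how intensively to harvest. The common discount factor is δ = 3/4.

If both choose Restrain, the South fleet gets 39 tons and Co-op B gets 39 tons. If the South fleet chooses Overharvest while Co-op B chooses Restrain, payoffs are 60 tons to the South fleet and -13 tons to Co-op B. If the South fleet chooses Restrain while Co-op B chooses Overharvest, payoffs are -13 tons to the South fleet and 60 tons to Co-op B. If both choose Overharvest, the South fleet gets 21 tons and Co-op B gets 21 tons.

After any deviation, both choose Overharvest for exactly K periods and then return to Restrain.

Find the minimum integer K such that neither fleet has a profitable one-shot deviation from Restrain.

IC: δ(1−δ^K)/(1−δ) ≥ (60−39)/(39−21) = 7/6.
With δ = 3/4: need 1 − δ^K ≥ 7/6·(1−3/4)/(3/4), i.e. δ^K ≤ 0.6111.
Since (3/4)^1 = 0.7500 and (3/4)^2 = 0.5625, the smallest such K is 2.

2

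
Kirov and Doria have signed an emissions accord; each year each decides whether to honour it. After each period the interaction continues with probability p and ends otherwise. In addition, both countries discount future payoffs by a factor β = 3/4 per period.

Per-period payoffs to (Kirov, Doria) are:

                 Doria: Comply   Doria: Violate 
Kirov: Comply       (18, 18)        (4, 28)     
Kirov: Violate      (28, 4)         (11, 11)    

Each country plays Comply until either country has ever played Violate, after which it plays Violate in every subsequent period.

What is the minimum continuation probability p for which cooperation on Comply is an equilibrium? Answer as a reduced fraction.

Expected continuation weight on next period's payoff is β·p = 3/4·p, which plays the role of the discount factor.
Cooperation requires 3/4·p ≥ (28−18)/(28−11) = 10/17, hence p ≥ 40/51.

40/51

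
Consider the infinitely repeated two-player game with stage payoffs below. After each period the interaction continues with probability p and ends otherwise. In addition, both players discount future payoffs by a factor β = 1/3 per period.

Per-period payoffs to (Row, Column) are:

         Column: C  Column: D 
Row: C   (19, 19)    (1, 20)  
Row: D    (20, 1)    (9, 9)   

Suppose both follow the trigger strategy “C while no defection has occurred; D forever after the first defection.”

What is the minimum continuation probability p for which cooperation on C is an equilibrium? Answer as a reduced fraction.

With continuation probability p and discount β, the effective per-period discount factor is βp.
Grim-trigger IC: βp ≥ (20−19)/(20−9) = 1/11.
So p ≥ (1/11)/(1/3) = 3/11.

3/11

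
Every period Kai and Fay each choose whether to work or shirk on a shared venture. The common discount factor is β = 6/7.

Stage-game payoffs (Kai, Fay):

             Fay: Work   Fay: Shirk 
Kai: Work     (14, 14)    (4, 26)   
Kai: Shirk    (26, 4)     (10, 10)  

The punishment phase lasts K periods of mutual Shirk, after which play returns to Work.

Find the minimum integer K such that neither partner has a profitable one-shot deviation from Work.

Need Σ_{k=1}^{K} β^k ≥ (26−14)/(14−10) = 3.0000 at β = 6/7.
At K = 4 the sum is 2.7613 < 3.0000; at K = 5 it is 3.2240 ≥ 3.0000.
So the minimum punishment length is K = 5.

5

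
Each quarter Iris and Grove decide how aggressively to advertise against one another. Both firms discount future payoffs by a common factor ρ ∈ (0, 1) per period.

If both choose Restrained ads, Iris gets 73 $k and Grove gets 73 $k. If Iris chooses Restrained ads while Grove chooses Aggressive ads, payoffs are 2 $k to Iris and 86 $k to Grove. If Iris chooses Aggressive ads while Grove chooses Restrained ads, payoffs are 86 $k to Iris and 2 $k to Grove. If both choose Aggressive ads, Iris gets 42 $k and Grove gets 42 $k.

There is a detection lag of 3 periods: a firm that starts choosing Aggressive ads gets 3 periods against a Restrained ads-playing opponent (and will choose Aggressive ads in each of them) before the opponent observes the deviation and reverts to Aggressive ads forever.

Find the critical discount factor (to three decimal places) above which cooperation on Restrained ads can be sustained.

0.666

A deviator earns 86 for 3 periods, then 42 forever; cooperating earns 73 forever. Multiplying the IC by (1−ρ):
73 ≥ 86(1−ρ^3) + 42ρ^3, so 44·ρ^3 ≥ 13 and ρ^3 ≥ 13/44.
ρ ≥ (13/44)^(1/3) ≈ 0.666.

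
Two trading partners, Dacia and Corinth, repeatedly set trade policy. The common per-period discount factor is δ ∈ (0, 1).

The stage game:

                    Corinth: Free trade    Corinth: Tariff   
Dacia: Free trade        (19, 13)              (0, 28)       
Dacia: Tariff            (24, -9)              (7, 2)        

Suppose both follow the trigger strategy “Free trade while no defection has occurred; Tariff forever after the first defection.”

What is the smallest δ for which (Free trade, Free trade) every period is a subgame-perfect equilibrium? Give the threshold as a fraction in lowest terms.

15/26

Dacia's threshold: (24−19)/(24−7) = 5/17.
Corinth's threshold: (28−13)/(28−2) = 15/26.
5/17 < 15/26, so Corinth binds and δ* = 15/26.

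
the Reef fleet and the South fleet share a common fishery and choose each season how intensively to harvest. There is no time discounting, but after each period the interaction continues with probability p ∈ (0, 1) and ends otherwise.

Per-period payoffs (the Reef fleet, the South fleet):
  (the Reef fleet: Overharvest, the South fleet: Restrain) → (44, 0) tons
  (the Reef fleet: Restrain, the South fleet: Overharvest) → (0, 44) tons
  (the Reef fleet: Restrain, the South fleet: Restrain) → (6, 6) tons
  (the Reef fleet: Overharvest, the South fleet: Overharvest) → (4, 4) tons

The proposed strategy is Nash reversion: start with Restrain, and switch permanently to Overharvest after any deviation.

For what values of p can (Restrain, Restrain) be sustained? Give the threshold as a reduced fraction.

With no time discounting, the continuation probability p plays the role of the discount factor.
Grim-trigger IC: 6/(1−p) ≥ 44 + 4p/(1−p) ⇒ p ≥ (44−6)/(44−4) = 19/20.

19/20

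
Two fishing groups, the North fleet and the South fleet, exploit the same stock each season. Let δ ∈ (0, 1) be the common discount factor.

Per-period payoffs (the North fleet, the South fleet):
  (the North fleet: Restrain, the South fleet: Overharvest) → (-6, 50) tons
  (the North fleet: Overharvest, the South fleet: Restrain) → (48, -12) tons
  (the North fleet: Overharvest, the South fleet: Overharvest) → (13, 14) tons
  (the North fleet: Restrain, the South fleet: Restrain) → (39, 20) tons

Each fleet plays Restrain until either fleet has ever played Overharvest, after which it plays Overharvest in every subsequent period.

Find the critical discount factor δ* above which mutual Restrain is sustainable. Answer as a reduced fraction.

5/6

For the North fleet: deviation gain 48−39 = 9, per-period punishment loss 39−13 = 26. IC gives δ ≥ 9/35.
For the South fleet: gain 30, loss 6 per period, so δ ≥ 30/36 = 5/6.
The tighter constraint is the South fleet's, so cooperation needs δ ≥ 5/6.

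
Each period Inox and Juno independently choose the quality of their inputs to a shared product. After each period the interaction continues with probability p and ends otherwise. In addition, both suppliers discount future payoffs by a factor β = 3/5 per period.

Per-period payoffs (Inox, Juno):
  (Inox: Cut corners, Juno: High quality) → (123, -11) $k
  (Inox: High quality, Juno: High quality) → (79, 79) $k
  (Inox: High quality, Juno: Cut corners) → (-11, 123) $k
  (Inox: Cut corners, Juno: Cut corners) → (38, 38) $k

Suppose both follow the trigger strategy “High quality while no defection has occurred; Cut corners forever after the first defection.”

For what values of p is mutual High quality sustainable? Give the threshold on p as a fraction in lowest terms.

Expected continuation weight on next period's payoff is β·p = 3/5·p, which plays the role of the discount factor.
Cooperation requires 3/5·p ≥ (123−79)/(123−38) = 44/85, hence p ≥ 44/51.

44/51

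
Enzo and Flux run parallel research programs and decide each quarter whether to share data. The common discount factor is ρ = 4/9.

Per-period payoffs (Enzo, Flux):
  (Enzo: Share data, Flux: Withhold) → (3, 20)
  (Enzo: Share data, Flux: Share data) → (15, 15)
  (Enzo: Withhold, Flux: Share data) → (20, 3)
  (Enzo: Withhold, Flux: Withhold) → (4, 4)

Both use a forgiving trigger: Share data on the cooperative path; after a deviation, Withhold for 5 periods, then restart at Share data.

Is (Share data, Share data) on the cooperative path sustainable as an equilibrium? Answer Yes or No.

Comparing payoff streams over the 6 periods until play realigns: cooperate → 15(1+ρ+…+ρ^5); deviate → 20 + 4(ρ+…+ρ^5).
Cooperation is sustained iff (15−4)(ρ+…+ρ^5) ≥ 20−15.
ρ+…+ρ^5 = 4/9·(1−(4/9)^5)/(1−4/9) = 0.7861, and (20−15)/(15−4) = 0.4545.
0.7861 ≥ 0.4545, so cooperation is sustainable.

Yes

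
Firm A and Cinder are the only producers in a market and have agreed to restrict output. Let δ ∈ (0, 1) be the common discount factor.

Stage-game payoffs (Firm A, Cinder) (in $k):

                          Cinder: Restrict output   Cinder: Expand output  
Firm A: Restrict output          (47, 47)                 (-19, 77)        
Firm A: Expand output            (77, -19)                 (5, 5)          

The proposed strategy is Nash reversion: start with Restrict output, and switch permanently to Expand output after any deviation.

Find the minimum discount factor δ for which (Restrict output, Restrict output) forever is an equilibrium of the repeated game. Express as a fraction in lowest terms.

Cooperation forever yields 47 each period: 47/(1−δ).
Deviating yields 77 once, then 5 forever: 77 + 5δ/(1−δ).
No profitable deviation requires 47/(1−δ) ≥ 77 + 5δ/(1−δ).
Multiplying by (1−δ): 47 ≥ 77(1−δ) + 5δ = 77 − 72δ.
So 72δ ≥ 30, i.e. δ ≥ 30/72 = 5/12.

5/12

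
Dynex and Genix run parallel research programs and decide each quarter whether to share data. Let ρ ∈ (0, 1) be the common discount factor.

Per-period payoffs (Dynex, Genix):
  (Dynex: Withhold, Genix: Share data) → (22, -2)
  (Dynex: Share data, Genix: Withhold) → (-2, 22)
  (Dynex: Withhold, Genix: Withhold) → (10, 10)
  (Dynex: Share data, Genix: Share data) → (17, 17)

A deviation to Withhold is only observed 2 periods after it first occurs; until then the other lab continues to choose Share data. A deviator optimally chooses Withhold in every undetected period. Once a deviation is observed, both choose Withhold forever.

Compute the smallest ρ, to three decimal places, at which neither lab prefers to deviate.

The best deviation is to choose Withhold for all 2 undetected periods, earning 22 each, then 10 forever once detected.
Deviation value: 22(1−ρ^2)/(1−ρ) + 10ρ^2/(1−ρ); cooperation value: 17/(1−ρ).
IC: 17 ≥ 22(1−ρ^2) + 10ρ^2 = 22 − 12ρ^2.
So ρ^2 ≥ 5/12, giving ρ ≥ (5/12)^(1/2) ≈ 0.645.

0.645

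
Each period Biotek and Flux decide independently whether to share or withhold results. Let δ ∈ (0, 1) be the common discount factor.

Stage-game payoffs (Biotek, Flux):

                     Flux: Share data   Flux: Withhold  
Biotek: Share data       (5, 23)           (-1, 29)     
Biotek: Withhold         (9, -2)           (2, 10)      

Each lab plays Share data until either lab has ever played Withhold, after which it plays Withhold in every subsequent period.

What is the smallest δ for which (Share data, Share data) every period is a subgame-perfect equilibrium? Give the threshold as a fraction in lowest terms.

For Biotek: deviation gain 9−5 = 4, per-period punishment loss 5−2 = 3. IC gives δ ≥ 4/7.
For Flux: gain 6, loss 13 per period, so δ ≥ 6/19.
The tighter constraint is Biotek's, so cooperation needs δ ≥ 4/7.

4/7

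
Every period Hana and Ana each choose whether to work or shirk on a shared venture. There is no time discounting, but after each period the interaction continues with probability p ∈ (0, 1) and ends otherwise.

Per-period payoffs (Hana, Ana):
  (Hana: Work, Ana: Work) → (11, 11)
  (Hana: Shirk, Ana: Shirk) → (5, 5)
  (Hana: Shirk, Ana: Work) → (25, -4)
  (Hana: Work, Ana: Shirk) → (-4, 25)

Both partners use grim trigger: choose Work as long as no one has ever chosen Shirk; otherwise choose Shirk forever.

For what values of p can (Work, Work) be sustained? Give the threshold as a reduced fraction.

Expected cooperation value is 11 + p·11 + p²·11 + … = 11/(1−p); deviation gives 25 + p·5/(1−p).
11 ≥ 25(1−p) + 5p ⇒ 20p ≥ 14 ⇒ p ≥ 14/20 = 7/10.

7/10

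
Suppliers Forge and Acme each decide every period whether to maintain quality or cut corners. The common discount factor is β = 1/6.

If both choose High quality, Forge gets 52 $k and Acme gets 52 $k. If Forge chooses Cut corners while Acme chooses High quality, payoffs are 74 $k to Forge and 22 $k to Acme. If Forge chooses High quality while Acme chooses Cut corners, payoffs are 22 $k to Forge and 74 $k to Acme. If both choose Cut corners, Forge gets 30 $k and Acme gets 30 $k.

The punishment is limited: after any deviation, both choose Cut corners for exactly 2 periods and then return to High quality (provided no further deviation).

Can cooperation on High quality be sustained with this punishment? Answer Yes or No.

No

Comparing payoff streams over the 3 periods until play realigns: cooperate → 52(1+β+…+β^2); deviate → 74 + 30(β+…+β^2).
Cooperation is sustained iff (52−30)(β+…+β^2) ≥ 74−52.
β+…+β^2 = 1/6·(1−(1/6)^2)/(1−1/6) = 0.1944, and (74−52)/(52−30) = 1.0000.
0.1944 < 1.0000, so cooperation is not sustainable.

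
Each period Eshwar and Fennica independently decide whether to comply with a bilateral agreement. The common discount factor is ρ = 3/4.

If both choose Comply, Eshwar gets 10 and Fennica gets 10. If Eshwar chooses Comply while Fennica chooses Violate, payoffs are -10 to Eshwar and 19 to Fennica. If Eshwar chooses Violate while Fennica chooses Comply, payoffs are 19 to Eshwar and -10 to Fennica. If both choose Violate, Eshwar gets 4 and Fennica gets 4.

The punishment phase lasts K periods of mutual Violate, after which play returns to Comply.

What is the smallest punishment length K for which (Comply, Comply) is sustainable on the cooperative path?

Need Σ_{k=1}^{K} ρ^k ≥ (19−10)/(10−4) = 1.5000 at ρ = 3/4.
At K = 2 the sum is 1.3125 < 1.5000; at K = 3 it is 1.7344 ≥ 1.5000.
So the minimum punishment length is K = 3.

3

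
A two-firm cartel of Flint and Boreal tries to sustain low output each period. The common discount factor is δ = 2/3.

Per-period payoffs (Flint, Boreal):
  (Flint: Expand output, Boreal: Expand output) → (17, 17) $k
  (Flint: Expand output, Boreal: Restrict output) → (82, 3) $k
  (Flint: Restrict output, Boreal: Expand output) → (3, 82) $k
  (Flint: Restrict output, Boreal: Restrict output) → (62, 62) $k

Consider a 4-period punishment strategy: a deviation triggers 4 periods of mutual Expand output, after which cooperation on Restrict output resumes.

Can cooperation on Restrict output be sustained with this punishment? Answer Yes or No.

Yes

A one-shot deviation gives 82 now, then 17 for 4 periods, then back to 62.
Gain from deviating: (82−62) today; loss: (62−17) in each of the next 4 periods.
No-deviation condition: (62−17)(δ+…+δ^4) ≥ 82−62, i.e. δ+…+δ^4 ≥ 4/9.
At δ = 2/3: δ+…+δ^4 = 1.6049 ≥ 0.4444.
So cooperation is sustainable.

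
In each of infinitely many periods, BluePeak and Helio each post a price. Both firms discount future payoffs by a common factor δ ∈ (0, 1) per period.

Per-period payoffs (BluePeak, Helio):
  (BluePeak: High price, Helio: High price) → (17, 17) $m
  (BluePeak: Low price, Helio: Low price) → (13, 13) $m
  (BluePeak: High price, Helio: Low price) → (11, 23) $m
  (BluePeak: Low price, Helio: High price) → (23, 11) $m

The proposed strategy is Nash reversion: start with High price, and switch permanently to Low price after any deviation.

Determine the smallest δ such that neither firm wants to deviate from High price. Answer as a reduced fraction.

3/5

17/(1−δ) ≥ 23 + 13δ/(1−δ)
17 ≥ 23 − 10δ
δ ≥ 6/10 = 3/5.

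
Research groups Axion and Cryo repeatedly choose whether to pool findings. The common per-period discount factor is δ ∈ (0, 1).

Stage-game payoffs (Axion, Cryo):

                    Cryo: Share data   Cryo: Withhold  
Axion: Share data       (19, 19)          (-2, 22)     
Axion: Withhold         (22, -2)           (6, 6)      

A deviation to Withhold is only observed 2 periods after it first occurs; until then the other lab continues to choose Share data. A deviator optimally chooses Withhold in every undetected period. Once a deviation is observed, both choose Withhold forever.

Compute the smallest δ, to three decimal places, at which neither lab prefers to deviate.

0.433

A deviator earns 22 for 2 periods, then 6 forever; cooperating earns 19 forever. Multiplying the IC by (1−δ):
19 ≥ 22(1−δ^2) + 6δ^2, so 16·δ^2 ≥ 3 and δ^2 ≥ 3/16.
δ ≥ (3/16)^(1/2) ≈ 0.433.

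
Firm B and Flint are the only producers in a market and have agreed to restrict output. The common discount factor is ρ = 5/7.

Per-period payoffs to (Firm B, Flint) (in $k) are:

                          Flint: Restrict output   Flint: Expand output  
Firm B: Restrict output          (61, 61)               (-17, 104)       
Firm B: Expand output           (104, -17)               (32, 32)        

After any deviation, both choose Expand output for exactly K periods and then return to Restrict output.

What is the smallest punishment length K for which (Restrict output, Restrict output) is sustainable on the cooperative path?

Need Σ_{k=1}^{K} ρ^k ≥ (104−61)/(61−32) = 1.4828 at ρ = 5/7.
At K = 2 the sum is 1.2245 < 1.4828; at K = 3 it is 1.5889 ≥ 1.4828.
So the minimum punishment length is K = 3.

3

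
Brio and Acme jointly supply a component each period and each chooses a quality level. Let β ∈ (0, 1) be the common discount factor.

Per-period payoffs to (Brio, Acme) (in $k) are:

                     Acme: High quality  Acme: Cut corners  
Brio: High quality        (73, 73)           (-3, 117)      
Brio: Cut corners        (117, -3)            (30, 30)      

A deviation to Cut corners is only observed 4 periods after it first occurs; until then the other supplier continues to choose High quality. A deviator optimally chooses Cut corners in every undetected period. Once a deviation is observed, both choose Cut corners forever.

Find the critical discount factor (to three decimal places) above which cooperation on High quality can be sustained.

0.843

Deviating for the 4 undetected periods gains 117−73 = 44 per period over cooperation, then loses 73−30 = 43 per period forever once punishment starts.
Gain: 44(1 + β + … + β^3); loss: 43·β^4/(1−β).
No profitable deviation ⇔ 44(1−β^4) ≤ 43·β^4, i.e. β^4 ≥ 44/(44+43) = 44/87.
Hence β ≥ (44/87)^(1/4) ≈ 0.843.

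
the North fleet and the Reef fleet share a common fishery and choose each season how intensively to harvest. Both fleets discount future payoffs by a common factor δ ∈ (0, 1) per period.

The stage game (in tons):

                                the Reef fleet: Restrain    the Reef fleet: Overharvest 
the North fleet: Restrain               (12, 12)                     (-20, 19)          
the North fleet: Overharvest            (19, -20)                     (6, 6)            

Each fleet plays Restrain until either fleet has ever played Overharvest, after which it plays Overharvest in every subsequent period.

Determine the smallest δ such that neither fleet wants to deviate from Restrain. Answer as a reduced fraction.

Under grim trigger the critical discount factor is (T−C)/(T−P) with T = 19, C = 12, P = 6.
δ* = (19−12)/(19−6) = 7/13.

7/13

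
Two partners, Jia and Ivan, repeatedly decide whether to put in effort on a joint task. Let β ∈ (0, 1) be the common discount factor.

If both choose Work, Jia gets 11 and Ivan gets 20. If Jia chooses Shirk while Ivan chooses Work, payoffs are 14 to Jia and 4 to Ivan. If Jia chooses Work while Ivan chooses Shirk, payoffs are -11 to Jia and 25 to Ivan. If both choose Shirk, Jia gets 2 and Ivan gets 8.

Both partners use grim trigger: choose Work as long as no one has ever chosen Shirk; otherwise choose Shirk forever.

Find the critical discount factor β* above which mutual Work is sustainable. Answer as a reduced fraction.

5/17

Jia's threshold: (14−11)/(14−2) = 1/4.
Ivan's threshold: (25−20)/(25−8) = 5/17.
1/4 < 5/17, so Ivan binds and β* = 5/17.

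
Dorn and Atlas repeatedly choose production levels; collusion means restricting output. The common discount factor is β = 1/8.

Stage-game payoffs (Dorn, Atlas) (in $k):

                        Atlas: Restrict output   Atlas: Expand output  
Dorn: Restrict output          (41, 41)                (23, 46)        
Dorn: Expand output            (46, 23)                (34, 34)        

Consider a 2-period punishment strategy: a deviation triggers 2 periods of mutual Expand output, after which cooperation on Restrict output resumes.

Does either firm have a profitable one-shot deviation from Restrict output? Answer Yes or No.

Yes

IC: β+…+β^2 ≥ (46−41)/(41−34) = 5/7.
At β = 1/8: partial sum = 0.1406 < 0.7143. Cooperation not sustainable.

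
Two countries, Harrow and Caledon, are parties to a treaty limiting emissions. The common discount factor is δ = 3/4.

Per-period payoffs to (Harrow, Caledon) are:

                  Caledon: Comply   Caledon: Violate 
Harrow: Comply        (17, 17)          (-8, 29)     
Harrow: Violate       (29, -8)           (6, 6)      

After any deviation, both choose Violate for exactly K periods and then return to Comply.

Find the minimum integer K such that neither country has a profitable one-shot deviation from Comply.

2

IC: δ(1−δ^K)/(1−δ) ≥ (29−17)/(17−6) = 12/11.
With δ = 3/4: need 1 − δ^K ≥ 12/11·(1−3/4)/(3/4), i.e. δ^K ≤ 0.6364.
Since (3/4)^1 = 0.7500 and (3/4)^2 = 0.5625, the smallest such K is 2.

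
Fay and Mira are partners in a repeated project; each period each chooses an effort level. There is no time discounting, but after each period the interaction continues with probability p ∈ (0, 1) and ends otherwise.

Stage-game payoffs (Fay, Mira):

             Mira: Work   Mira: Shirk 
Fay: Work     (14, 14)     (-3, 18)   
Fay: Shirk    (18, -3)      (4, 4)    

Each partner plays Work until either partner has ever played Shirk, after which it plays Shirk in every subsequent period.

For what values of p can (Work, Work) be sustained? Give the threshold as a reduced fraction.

2/7

With no time discounting, the continuation probability p plays the role of the discount factor.
Grim-trigger IC: 14/(1−p) ≥ 18 + 4p/(1−p) ⇒ p ≥ (18−14)/(18−4) = 2/7.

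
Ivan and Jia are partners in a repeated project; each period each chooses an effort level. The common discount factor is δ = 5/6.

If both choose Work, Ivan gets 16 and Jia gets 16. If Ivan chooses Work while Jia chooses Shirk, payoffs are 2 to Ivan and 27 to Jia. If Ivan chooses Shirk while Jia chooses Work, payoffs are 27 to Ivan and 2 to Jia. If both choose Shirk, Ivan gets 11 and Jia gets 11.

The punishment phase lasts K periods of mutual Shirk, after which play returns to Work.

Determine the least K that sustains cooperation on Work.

No profitable deviation requires (16−11)(δ+…+δ^K) ≥ 27−16, i.e. δ+…+δ^K ≥ 11/5 ≈ 2.2000.
With δ = 5/6, the partial sums are K=1: 0.8333, K=2: 1.5278, K=3: 2.1065, K=4: 2.5887.
K = 4 is the first length at which the sum reaches 2.2000.

4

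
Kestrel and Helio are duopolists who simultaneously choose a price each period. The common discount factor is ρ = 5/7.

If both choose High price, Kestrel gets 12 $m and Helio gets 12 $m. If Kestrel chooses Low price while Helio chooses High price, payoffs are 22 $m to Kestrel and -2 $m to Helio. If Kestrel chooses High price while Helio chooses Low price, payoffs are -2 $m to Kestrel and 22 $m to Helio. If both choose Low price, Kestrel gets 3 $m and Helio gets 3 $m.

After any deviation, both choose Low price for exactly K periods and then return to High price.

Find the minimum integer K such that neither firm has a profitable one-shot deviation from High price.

2

No profitable deviation requires (12−3)(ρ+…+ρ^K) ≥ 22−12, i.e. ρ+…+ρ^K ≥ 10/9 ≈ 1.1111.
With ρ = 5/7, the partial sums are K=1: 0.7143, K=2: 1.2245.
K = 2 is the first length at which the sum reaches 1.1111.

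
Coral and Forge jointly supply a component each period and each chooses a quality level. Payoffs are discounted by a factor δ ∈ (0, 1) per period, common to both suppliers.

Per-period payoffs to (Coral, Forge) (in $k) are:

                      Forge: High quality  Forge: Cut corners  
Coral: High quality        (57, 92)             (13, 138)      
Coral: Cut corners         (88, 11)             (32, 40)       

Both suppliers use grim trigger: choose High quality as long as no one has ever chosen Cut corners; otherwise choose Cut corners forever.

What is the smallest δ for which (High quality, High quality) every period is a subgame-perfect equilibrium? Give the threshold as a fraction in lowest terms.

Coral's threshold: (88−57)/(88−32) = 31/56.
Forge's threshold: (138−92)/(138−40) = 23/49.
31/56 > 23/49, so Coral binds and δ* = 31/56.

31/56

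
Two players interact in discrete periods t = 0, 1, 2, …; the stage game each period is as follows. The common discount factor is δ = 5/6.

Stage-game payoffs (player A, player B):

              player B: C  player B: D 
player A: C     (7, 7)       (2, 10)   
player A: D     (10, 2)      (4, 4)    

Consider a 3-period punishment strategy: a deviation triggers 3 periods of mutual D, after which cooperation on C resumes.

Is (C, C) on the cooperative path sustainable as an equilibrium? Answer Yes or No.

IC: δ+…+δ^3 ≥ (10−7)/(7−4) = 1.
At δ = 5/6: partial sum = 2.1065 ≥ 1.0000. Cooperation sustainable.

Yes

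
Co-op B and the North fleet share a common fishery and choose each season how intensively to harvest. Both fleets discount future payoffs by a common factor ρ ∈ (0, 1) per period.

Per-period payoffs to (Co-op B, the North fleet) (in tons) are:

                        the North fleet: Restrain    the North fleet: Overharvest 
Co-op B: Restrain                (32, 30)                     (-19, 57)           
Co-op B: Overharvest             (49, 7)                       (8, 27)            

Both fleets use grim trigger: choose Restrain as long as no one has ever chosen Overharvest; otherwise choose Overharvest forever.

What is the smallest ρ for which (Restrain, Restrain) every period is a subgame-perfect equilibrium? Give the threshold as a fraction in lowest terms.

9/10

For Co-op B: deviation gain 49−32 = 17, per-period punishment loss 32−8 = 24. IC gives ρ ≥ 17/41.
For the North fleet: gain 27, loss 3 per period, so ρ ≥ 27/30 = 9/10.
The tighter constraint is the North fleet's, so cooperation needs ρ ≥ 9/10.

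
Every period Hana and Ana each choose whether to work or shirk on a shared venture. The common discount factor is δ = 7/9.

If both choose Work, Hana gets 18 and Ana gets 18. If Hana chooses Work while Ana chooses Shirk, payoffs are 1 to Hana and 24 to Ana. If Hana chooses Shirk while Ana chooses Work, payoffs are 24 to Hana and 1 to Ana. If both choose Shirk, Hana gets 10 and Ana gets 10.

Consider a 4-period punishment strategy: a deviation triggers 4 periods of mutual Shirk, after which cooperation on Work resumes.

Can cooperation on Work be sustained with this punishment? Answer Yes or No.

A one-shot deviation gives 24 now, then 10 for 4 periods, then back to 18.
Gain from deviating: (24−18) today; loss: (18−10) in each of the next 4 periods.
No-deviation condition: (18−10)(δ+…+δ^4) ≥ 24−18, i.e. δ+…+δ^4 ≥ 3/4.
At δ = 7/9: δ+…+δ^4 = 2.2192 ≥ 0.7500.
So cooperation is sustainable.

Yes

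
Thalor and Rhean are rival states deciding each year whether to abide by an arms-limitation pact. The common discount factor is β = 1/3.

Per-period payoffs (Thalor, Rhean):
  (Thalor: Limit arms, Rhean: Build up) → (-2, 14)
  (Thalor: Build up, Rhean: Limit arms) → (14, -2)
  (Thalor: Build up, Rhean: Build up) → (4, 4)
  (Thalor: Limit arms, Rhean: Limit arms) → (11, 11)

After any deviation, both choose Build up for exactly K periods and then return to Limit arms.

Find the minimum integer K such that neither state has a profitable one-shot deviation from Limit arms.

IC: β(1−β^K)/(1−β) ≥ (14−11)/(11−4) = 3/7.
With β = 1/3: need 1 − β^K ≥ 3/7·(1−1/3)/(1/3), i.e. β^K ≤ 0.1429.
Since (1/3)^1 = 0.3333 and (1/3)^2 = 0.1111, the smallest such K is 2.

2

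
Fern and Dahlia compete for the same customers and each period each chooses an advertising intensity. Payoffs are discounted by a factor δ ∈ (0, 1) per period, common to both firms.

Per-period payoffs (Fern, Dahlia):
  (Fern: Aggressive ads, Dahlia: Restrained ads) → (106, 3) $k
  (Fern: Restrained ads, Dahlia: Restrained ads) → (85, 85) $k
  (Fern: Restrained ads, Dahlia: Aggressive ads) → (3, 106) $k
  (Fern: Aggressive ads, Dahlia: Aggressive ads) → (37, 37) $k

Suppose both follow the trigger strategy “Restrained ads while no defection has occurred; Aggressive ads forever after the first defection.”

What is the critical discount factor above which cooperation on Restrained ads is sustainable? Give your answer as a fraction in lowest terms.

One-period gain from deviating is 106 − 85 = 21. The loss is 85 − 37 = 48 in every subsequent period, with present value 48·δ/(1−δ).
Deviation is unprofitable when 48·δ/(1−δ) ≥ 21, i.e. δ/(1−δ) ≥ 7/16.
Equivalently δ ≥ 21/(21+48) = 7/23.

7/23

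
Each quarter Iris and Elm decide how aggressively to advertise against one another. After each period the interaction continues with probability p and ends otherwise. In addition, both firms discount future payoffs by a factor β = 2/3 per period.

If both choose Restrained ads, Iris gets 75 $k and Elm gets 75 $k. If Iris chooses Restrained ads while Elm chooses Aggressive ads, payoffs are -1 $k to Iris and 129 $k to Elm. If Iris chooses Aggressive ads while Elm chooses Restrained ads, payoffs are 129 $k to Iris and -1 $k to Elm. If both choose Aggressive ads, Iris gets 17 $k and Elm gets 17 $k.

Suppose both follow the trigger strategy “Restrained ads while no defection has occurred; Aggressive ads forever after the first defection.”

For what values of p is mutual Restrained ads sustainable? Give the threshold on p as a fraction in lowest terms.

81/112

Expected continuation weight on next period's payoff is β·p = 2/3·p, which plays the role of the discount factor.
Cooperation requires 2/3·p ≥ (129−75)/(129−17) = 27/56, hence p ≥ 81/112.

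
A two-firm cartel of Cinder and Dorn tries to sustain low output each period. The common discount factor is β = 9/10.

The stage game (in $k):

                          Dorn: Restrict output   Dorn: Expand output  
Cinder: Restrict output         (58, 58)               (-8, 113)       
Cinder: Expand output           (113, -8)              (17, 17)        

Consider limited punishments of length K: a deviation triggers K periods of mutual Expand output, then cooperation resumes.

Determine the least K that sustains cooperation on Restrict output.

No profitable deviation requires (58−17)(β+…+β^K) ≥ 113−58, i.e. β+…+β^K ≥ 55/41 ≈ 1.3415.
With β = 9/10, the partial sums are K=1: 0.9000, K=2: 1.7100.
K = 2 is the first length at which the sum reaches 1.3415.

2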